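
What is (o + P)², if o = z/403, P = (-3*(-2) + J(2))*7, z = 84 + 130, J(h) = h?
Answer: 519019524/162409 ≈ 3195.8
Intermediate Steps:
z = 214
P = 56 (P = (-3*(-2) + 2)*7 = (6 + 2)*7 = 8*7 = 56)
o = 214/403 ≈ 0.53102
(o + P)² = (214/403 + 56)² = (22782/403)² = 519019524/162409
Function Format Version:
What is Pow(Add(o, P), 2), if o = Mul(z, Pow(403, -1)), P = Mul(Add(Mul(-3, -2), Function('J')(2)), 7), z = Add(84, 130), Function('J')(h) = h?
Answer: Rational(519019524, 162409) ≈ 3195.8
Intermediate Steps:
z = 214
P = 56 (P = Mul(Add(Mul(-3, -2), 2), 7) = Mul(Add(6, 2), 7) = Mul(8, 7) = 56)
o = Rational(214, 403) (o = Mul(214, Pow(403, -1)) = Mul(214, Rational(1, 403)) = Rational(214, 403) ≈ 0.53102)
Pow(Add(o, P), 2) = Pow(Add(Rational(214, 403), 56), 2) = Pow(Rational(22782, 403), 2) = Rational(519019524, 162409)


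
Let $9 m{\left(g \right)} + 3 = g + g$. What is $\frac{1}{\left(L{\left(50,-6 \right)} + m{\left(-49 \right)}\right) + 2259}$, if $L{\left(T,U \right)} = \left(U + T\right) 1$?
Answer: $\frac{9}{20626} \approx 0.00043634$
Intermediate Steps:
$m{\left(g \right)} = - \frac{1}{3} + \frac{2 g}{9}$ ($m{\left(g \right)} = - \frac{1}{3} + \frac{g + g}{9} = - \frac{1}{3} + \frac{2 g}{9}$)
$L{\left(T,U \right)} = T + U$ ($L{\left(T,U \right)} = \left(T + U\right) 1 = T + U$)
$\frac{1}{\left(L{\left(50,-6 \right)} + m{\left(-49 \right)}\right) + 2259} = \frac{1}{\left(\left(50 - 6\right) + \left(- \frac{1}{3} + \frac{2}{9} \left(-49\right)\right)\right) + 2259} = \frac{1}{\left(44 - \frac{101}{9}\right) + 2259} = \frac{1}{\frac{295}{9} + 2259} = \frac{1}{\frac{20626}{9}} = \frac{9}{20626}$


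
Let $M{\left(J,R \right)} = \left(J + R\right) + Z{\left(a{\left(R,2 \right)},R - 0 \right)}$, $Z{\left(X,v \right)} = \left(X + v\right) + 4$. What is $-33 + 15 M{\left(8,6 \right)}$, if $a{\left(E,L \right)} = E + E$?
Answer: $507$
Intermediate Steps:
$a{\left(E,L \right)} = 2 E$
$Z{\left(X,v \right)} = 4 + X + v$
$M{\left(J,R \right)} = 4 + J + 4 R$ ($M{\left(J,R \right)} = \left(J + R\right) + \left(4 + 2 R + \left(R - 0\right)\right) = \left(J + R\right) + \left(4 + 2 R + \left(R + 0\right)\right) = \left(J + R\right) + \left(4 + 2 R + R\right) = \left(J + R\right) + \left(4 + 3 R\right) = 4 + J + 4 R$)
$-33 + 15 M{\left(8,6 \right)} = -33 + 15 \left(4 + 8 + 4 \cdot 6\right) = -33 + 15 \left(4 + 8 + 24\right) = -33 + 15 \cdot 36 = -33 + 540 = 507$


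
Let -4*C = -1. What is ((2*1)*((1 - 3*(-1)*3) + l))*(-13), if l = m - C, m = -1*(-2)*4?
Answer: -923/2 ≈ -461.50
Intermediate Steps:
C = ¼ (C = -¼*(-1) = ¼ ≈ 0.25000)
m = 8 (m = 2*4 = 8)
l = 31/4 (l = 8 - 1*¼ = 8 - ¼ = 31/4 ≈ 7.7500)
((2*1)*((1 - 3*(-1)*3) + l))*(-13) = ((2*1)*((1 - 3*(-1)*3) + 31/4))*(-13) = (2*((1 + 3*3) + 31/4))*(-13) = (2*((1 + 9) + 31/4))*(-13) = (2*(10 + 31/4))*(-13) = (2*(71/4))*(-13) = (71/2)*(-13) = -923/2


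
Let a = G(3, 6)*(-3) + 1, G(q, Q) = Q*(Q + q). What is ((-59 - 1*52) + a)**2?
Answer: 73984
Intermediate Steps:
a = -161 (a = (6*(6 + 3))*(-3) + 1 = (6*9)*(-3) + 1 = 54*(-3) + 1 = -162 + 1 = -161)
((-59 - 1*52) + a)**2 = ((-59 - 1*52) - 161)**2 = ((-59 - 52) - 161)**2 = (-111 - 161)**2 = (-272)**2 = 73984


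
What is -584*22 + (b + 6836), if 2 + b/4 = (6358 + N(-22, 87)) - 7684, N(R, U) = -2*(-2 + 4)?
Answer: -11340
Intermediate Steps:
N(R, U) = -4 (N(R, U) = -2*2 = -4)
b = -5328 (b = -8 + 4*((6358 - 4) - 7684) = -8 + 4*(6354 - 7684) = -8 + 4*(-1330) = -8 - 5320 = -5328)
-584*22 + (b + 6836) = -584*22 + (-5328 + 6836) = -12848 + 1508 = -11340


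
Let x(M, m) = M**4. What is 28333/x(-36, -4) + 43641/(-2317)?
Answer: -73234474295/3891670272 ≈ -18.818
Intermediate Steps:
28333/x(-36, -4) + 43641/(-2317) = 28333/((-36)**4) + 43641/(-2317) = 28333/1679616 + 43641*(-1/2317) = 28333*(1/1679616) - 43641/2317 = 28333/1679616 - 43641/2317 = -73234474295/3891670272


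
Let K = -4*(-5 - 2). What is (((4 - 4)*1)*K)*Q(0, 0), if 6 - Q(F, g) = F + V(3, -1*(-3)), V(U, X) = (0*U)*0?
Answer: 0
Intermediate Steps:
V(U, X) = 0 (V(U, X) = 0*0 = 0)
Q(F, g) = 6 - F (Q(F, g) = 6 - (F + 0) = 6 - F)
K = 28 (K = -4*(-7) = 28)
(((4 - 4)*1)*K)*Q(0, 0) = (((4 - 4)*1)*28)*(6 - 1*0) = ((0*1)*28)*(6 + 0) = (0*28)*6 = 0*6 = 0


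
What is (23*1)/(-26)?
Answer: -23/26 ≈ -0.88461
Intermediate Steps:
(23*1)/(-26) = 23*(-1/26) = -23/26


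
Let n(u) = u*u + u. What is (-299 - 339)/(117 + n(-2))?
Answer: -638/119 ≈ -5.3613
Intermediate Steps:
n(u) = u + u² (n(u) = u² + u = u + u²)
(-299 - 339)/(117 + n(-2)) = (-299 - 339)/(117 - 2*(1 - 2)) = -638/(117 - 2*(-1)) = -638/(117 + 2) = -638/119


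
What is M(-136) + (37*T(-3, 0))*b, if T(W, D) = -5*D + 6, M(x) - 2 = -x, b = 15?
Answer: 3468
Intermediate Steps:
M(x) = 2 - x
T(W, D) = 6 - 5*D
M(-136) + (37*T(-3, 0))*b = (2 - 1*(-136)) + (37*(6 - 5*0))*15 = (2 + 136) + (37*(6 + 0))*15 = 138 + (37*6)*15 = 138 + 222*15 = 138 + 3330 = 3468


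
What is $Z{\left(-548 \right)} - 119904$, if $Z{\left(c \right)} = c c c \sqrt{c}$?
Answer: $-119904 - 329133184 i \sqrt{137} \approx -1.199 \cdot 10^{5} - 3.8524 \cdot 10^{9} i$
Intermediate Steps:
$Z{\left(c \right)} = c^{\frac{7}{2}}$ ($Z{\left(c \right)} = c^{2} c \sqrt{c} = c^{3} \sqrt{c} = c^{\frac{7}{2}}$)
$Z{\left(-548 \right)} - 119904 = \left(-548\right)^{\frac{7}{2}} - 119904 = - 329133184 i \sqrt{137} - 119904 = -119904 - 329133184 i \sqrt{137}$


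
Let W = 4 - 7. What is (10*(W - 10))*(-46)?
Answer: 5980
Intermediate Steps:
W = -3
(10*(W - 10))*(-46) = (10*(-3 - 10))*(-46) = (10*(-13))*(-46) = -130*(-46) = 5980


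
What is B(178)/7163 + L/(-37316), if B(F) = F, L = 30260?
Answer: -2764607/3517033 ≈ -0.78606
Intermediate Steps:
B(178)/7163 + L/(-37316) = 178/7163 + 30260/(-37316) = 178*(1/7163) + 30260*(-1/37316) = 178/7163 - 7565/9329 = -2764607/3517033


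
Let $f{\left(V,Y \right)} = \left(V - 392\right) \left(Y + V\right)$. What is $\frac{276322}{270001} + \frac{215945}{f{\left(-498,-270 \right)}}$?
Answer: $\frac{49435395877}{36910216704} \approx 1.3393$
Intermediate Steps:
$f{\left(V,Y \right)} = \left(-392 + V\right) \left(V + Y\right)$
$\frac{276322}{270001} + \frac{215945}{f{\left(-498,-270 \right)}} = \frac{276322}{270001} + \frac{215945}{\left(-498\right)^{2} - -195216 - -105840 - -134460} = 276322 \cdot \frac{1}{270001} + \frac{215945}{248004 + 195216 + 105840 + 134460} = \frac{276322}{270001} + \frac{215945}{683520} = \frac{276322}{270001} + 215945 \cdot \frac{1}{683520} = \frac{276322}{270001} + \frac{43189}{136704} = \frac{49435395877}{36910216704}$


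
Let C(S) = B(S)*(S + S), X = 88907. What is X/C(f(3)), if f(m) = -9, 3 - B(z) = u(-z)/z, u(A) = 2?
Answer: -88907/58 ≈ -1532.9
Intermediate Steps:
B(z) = 3 - 2/z
C(S) = 2*S*(3 - 2/S) (C(S) = (3 - 2/S)*(S + S) = (3 - 2/S)*(2*S) = 2*S*(3 - 2/S))
X/C(f(3)) = 88907/(-4 + 6*(-9)) = 88907/(-4 - 54) = 88907/(-58) = 88907*(-1/58) = -88907/58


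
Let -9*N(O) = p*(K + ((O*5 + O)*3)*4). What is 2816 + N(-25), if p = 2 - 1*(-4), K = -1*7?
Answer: 12062/3 ≈ 4020.7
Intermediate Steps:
K = -7
p = 6 (p = 2 + 4 = 6)
N(O) = 14/3 - 48*O (N(O) = -2*(-7 + ((O*5 + O)*3)*4)/3 = -2*(-7 + ((5*O + O)*3)*4)/3 = -2*(-7 + ((6*O)*3)*4)/3 = -2*(-7 + (18*O)*4)/3 = -2*(-7 + 72*O)/3 = -(-42 + 432*O)/9 = 14/3 - 48*O)
2816 + N(-25) = 2816 + (14/3 - 48*(-25)) = 2816 + (14/3 + 1200) = 2816 + 3614/3 = 12062/3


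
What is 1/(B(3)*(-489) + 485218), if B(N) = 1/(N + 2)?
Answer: 5/2425601 ≈ 2.0613e-6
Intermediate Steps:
B(N) = 1/(2 + N)
1/(B(3)*(-489) + 485218) = 1/(-489/(2 + 3) + 485218) = 1/(-489/5 + 485218) = 1/(2425601/5) = 5/2425601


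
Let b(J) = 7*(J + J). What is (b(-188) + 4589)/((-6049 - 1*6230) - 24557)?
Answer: -1957/36836 ≈ -0.053127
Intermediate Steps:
b(J) = 14*J (b(J) = 7*(2*J) = 14*J)
(b(-188) + 4589)/((-6049 - 1*6230) - 24557) = (14*(-188) + 4589)/((-6049 - 1*6230) - 24557) = (-2632 + 4589)/((-6049 - 6230) - 24557) = 1957/(-12279 - 24557) = 1957/(-36836) = 1957*(-1/36836) = -1957/36836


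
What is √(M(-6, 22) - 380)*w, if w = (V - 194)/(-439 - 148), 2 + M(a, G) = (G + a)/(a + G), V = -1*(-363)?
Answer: -169*I*√381/587 ≈ -5.6197*I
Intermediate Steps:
V = 363
M(a, G) = -1 (M(a, G) = -2 + (G + a)/(a + G) = -2 + (G + a)/(G + a) = -2 + 1 = -1)
w = -169/587 (w = (363 - 194)/(-439 - 148) = 169/(-587) = 169*(-1/587) = -169/587 ≈ -0.28790)
√(M(-6, 22) - 380)*w = √(-1 - 380)*(-169/587) = √(-381)*(-169/587) = (I*√381)*(-169/587) = -169*I*√381/587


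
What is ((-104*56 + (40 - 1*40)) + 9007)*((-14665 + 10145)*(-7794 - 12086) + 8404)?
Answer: 286043490732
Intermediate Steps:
((-104*56 + (40 - 1*40)) + 9007)*((-14665 + 10145)*(-7794 - 12086) + 8404) = ((-5824 + (40 - 40)) + 9007)*(-4520*(-19880) + 8404) = ((-5824 + 0) + 9007)*(89857600 + 8404) = (-5824 + 9007)*89866004 = 3183*89866004 = 286043490732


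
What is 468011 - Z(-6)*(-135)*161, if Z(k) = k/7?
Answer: 449381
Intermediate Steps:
Z(k) = k/7 (Z(k) = k*(⅐) = k/7)
468011 - Z(-6)*(-135)*161 = 468011 - ((⅐)*(-6))*(-135)*161 = 468011 - (-6/7*(-135))*161 = 468011 - 810*161/7 = 468011 - 1*18630 = 468011 - 18630 = 449381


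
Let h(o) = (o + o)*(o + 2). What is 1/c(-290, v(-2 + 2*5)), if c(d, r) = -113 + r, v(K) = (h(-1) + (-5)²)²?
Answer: 1/416 ≈ 0.0024038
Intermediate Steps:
h(o) = 2*o*(2 + o) (h(o) = (2*o)*(2 + o) = 2*o*(2 + o))
v(K) = 529 (v(K) = (2*(-1)*(2 - 1) + (-5)²)² = (2*(-1)*1 + 25)² = (-2 + 25)² = 23² = 529)
1/c(-290, v(-2 + 2*5)) = 1/(-113 + 529) = 1/416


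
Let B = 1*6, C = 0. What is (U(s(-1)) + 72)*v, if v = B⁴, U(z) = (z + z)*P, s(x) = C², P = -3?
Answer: 93312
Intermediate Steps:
s(x) = 0 (s(x) = 0² = 0)
B = 6
U(z) = -6*z (U(z) = (z + z)*(-3) = (2*z)*(-3) = -6*z)
v = 1296 (v = 6⁴ = 1296)
(U(s(-1)) + 72)*v = (-6*0 + 72)*1296 = (0 + 72)*1296 = 72*1296 = 93312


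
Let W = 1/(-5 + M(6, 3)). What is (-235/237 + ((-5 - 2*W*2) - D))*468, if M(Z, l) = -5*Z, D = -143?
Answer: 177439548/2765 ≈ 64173.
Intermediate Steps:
W = -1/35 (W = 1/(-5 - 5*6) = 1/(-5 - 30) = 1/(-35) = -1/35 ≈ -0.028571)
(-235/237 + ((-5 - 2*W*2) - D))*468 = (-235/237 + ((-5 - 2*(-1/35)*2) - 1*(-143)))*468 = (-235*1/237 + ((-5 - (-2)*2/35) + 143))*468 = (-235/237 + ((-5 - 1*(-4/35)) + 143))*468 = (-235/237 + ((-5 + 4/35) + 143))*468 = (-235/237 + (-171/35 + 143))*468 = (-235/237 + 4834/35)*468 = (1137433/8295)*468 = 177439548/2765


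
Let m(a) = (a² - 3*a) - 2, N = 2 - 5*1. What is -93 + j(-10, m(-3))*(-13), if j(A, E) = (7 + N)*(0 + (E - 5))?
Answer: -665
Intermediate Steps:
N = -3 (N = 2 - 5 = -3)
m(a) = -2 + a² - 3*a
j(A, E) = -20 + 4*E (j(A, E) = (7 - 3)*(0 + (E - 5)) = 4*(0 + (-5 + E)) = 4*(-5 + E) = -20 + 4*E)
-93 + j(-10, m(-3))*(-13) = -93 + (-20 + 4*(-2 + (-3)² - 3*(-3)))*(-13) = -93 + (-20 + 4*(-2 + 9 + 9))*(-13) = -93 + (-20 + 4*16)*(-13) = -93 + (-20 + 64)*(-13) = -93 + 44*(-13) = -93 - 572 = -665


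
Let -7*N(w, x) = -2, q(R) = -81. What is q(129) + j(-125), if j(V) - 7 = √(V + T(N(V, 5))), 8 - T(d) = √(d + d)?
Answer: -74 + I*√(5733 + 14*√7)/7 ≈ -74.0 + 10.852*I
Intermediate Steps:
N(w, x) = 2/7 (N(w, x) = -⅐*(-2) = 2/7)
T(d) = 8 - √2*√d (T(d) = 8 - √(d + d) = 8 - √(2*d) = 8 - √2*√d)
j(V) = 7 + √(8 + V - 2*√7/7) (j(V) = 7 + √(V + (8 - √2*√(2/7))) = 7 + √(V + (8 - √2*√14/7)) = 7 + √(V + (8 - 2*√7/7)) = 7 + √(8 + V - 2*√7/7))
q(129) + j(-125) = -81 + (7 + √(392 - 14*√7 + 49*(-125))/7) = -81 + (7 + √(392 - 14*√7 - 6125)/7) = -81 + (7 + √(-5733 - 14*√7)/7) = -74 + √(-5733 - 14*√7)/7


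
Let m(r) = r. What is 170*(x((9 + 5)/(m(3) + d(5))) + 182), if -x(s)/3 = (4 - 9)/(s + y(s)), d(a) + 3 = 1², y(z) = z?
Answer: 434435/14 ≈ 31031.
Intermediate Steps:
d(a) = -2 (d(a) = -3 + 1² = -3 + 1 = -2)
x(s) = 15/(2*s) (x(s) = -3*(4 - 9)/(s + s) = -(-15)/(2*s) = 15/(2*s))
170*(x((9 + 5)/(m(3) + d(5))) + 182) = 170*(15/(2*(((9 + 5)/(3 - 2)))) + 182) = 170*(15/(2*((14/1))) + 182) = 170*(15/(2*((14*1))) + 182) = 170*((15/2)/14 + 182) = 170*((15/2)*(1/14) + 182) = 170*(15/28 + 182) = 170*(5111/28) = 434435/14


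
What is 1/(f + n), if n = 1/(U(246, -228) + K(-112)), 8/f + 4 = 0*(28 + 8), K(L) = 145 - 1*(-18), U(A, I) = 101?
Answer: -264/527 ≈ -0.50095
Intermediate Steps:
K(L) = 163 (K(L) = 145 + 18 = 163)
f = -2 (f = 8/(-4 + 0*(28 + 8)) = 8/(-4 + 0*36) = 8/(-4 + 0) = 8/(-4) = 8*(-¼) = -2)
n = 1/264 (n = 1/(101 + 163) = 1/264 ≈ 0.0037879)
1/(f + n) = 1/(-2 + 1/264) = 1/(-527/264) = -264/527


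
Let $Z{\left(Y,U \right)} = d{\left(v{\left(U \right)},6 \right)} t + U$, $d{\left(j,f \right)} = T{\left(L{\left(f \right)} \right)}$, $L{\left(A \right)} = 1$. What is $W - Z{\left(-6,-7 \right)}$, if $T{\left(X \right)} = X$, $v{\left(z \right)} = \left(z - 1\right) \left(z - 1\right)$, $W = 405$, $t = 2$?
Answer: $410$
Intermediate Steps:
$v{\left(z \right)} = \left(-1 + z\right)^{2}$ ($v{\left(z \right)} = \left(-1 + z\right) \left(-1 + z\right) = \left(-1 + z\right)^{2}$)
$d{\left(j,f \right)} = 1$
$Z{\left(Y,U \right)} = 2 + U$ ($Z{\left(Y,U \right)} = 1 \cdot 2 + U = 2 + U$)
$W - Z{\left(-6,-7 \right)} = 405 - \left(2 - 7\right) = 405 - -5 = 405 + 5 = 410$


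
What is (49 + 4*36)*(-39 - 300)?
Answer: -65427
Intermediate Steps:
(49 + 4*36)*(-39 - 300) = (49 + 144)*(-339) = 193*(-339) = -65427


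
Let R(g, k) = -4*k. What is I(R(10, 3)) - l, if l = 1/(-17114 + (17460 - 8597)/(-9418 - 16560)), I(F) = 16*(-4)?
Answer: -28454140742/444596355 ≈ -64.000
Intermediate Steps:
I(F) = -64
l = -25978/444596355 (l = 1/(-17114 + 8863/(-25978)) = 1/(-17114 + 8863*(-1/25978)) = 1/(-17114 - 8863/25978) = 1/(-444596355/25978) = -25978/444596355 ≈ -5.8431e-5)
I(R(10, 3)) - l = -64 - 1*(-25978/444596355) = -64 + 25978/444596355 = -28454140742/444596355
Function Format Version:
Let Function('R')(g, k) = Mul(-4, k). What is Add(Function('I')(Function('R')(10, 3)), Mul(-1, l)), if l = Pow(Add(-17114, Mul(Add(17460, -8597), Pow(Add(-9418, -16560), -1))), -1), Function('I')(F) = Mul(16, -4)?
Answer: Rational(-28454140742, 444596355) ≈ -64.000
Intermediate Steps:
Function('I')(F) = -64
l = Rational(-25978, 444596355) (l = Pow(Add(-17114, Mul(8863, Pow(-25978, -1))), -1) = Pow(Add(-17114, Mul(8863, Rational(-1, 25978))), -1) = Pow(Add(-17114, Rational(-8863, 25978)), -1) = Pow(Rational(-444596355, 25978), -1) = Rational(-25978, 444596355) ≈ -5.8431e-5)
Add(Function('I')(Function('R')(10, 3)), Mul(-1, l)) = Add(-64, Mul(-1, Rational(-25978, 444596355))) = Add(-64, Rational(25978, 444596355)) = Rational(-28454140742, 444596355)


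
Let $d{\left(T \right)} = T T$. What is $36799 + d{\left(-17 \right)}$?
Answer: $37088$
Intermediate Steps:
$d{\left(T \right)} = T^{2}$
$36799 + d{\left(-17 \right)} = 36799 + \left(-17\right)^{2} = 36799 + 289 = 37088$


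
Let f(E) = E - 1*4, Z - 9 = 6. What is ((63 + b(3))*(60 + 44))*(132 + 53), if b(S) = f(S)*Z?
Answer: 923520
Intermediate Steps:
Z = 15 (Z = 9 + 6 = 15)
f(E) = -4 + E (f(E) = E - 4 = -4 + E)
b(S) = -60 + 15*S (b(S) = (-4 + S)*15 = -60 + 15*S)
((63 + b(3))*(60 + 44))*(132 + 53) = ((63 + (-60 + 15*3))*(60 + 44))*(132 + 53) = ((63 + (-60 + 45))*104)*185 = ((63 - 15)*104)*185 = (48*104)*185 = 4992*185 = 923520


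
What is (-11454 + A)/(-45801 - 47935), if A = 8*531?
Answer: 3603/46868 ≈ 0.076875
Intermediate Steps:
A = 4248
(-11454 + A)/(-45801 - 47935) = (-11454 + 4248)/(-45801 - 47935) = -7206/(-93736) = -7206*(-1/93736) = 3603/46868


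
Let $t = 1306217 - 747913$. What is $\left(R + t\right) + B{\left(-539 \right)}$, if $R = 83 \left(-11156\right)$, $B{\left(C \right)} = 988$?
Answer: $-366656$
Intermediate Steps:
$t = 558304$ ($t = 1306217 - 747913 = 558304$)
$R = -925948$
$\left(R + t\right) + B{\left(-539 \right)} = \left(-925948 + 558304\right) + 988 = -367644 + 988 = -366656$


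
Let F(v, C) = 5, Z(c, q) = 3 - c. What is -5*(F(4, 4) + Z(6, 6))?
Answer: -10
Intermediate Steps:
-5*(F(4, 4) + Z(6, 6)) = -5*(5 + (3 - 1*6)) = -5*(5 + (3 - 6)) = -5*(5 - 3) = -5*2 = -10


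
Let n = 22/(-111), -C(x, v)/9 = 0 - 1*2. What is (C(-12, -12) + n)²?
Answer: 3904576/12321 ≈ 316.90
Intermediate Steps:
C(x, v) = 18 (C(x, v) = -9*(0 - 1*2) = -9*(0 - 2) = -9*(-2) = 18)
n = -22/111 (n = 22*(-1/111) = -22/111 ≈ -0.19820)
(C(-12, -12) + n)² = (18 - 22/111)² = (1976/111)² = 3904576/12321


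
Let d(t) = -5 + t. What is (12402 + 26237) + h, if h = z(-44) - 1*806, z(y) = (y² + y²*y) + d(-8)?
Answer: -45428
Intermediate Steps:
z(y) = -13 + y² + y³ (z(y) = (y² + y²*y) + (-5 - 8) = (y² + y³) - 13 = -13 + y² + y³)
h = -84067 (h = (-13 + (-44)² + (-44)³) - 1*806 = (-13 + 1936 - 85184) - 806 = -83261 - 806 = -84067)
(12402 + 26237) + h = (12402 + 26237) - 84067 = 38639 - 84067 = -45428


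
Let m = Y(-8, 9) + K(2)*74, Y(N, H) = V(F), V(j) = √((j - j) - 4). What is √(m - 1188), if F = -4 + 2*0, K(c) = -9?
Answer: √(-1854 + 2*I) ≈ 0.0232 + 43.058*I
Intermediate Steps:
F = -4 (F = -4 + 0 = -4)
V(j) = 2*I (V(j) = √(0 - 4) = √(-4) = 2*I)
Y(N, H) = 2*I
m = -666 + 2*I (m = 2*I - 9*74 = 2*I - 666 = -666 + 2*I ≈ -666.0 + 2.0*I)
√(m - 1188) = √((-666 + 2*I) - 1188) = √(-1854 + 2*I)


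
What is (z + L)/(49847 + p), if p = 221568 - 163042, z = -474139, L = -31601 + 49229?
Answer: -456511/108373 ≈ -4.2124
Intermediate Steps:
L = 17628
p = 58526
(z + L)/(49847 + p) = (-474139 + 17628)/(49847 + 58526) = -456511/108373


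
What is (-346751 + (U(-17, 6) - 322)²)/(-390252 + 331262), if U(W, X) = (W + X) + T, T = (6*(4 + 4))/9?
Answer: 215447/53091 ≈ 4.0581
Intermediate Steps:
T = 16/3 (T = (6*8)*(⅑) = 48*(⅑) = 16/3 ≈ 5.3333)
U(W, X) = 16/3 + W + X (U(W, X) = (W + X) + 16/3 = 16/3 + W + X)
(-346751 + (U(-17, 6) - 322)²)/(-390252 + 331262) = (-346751 + ((16/3 - 17 + 6) - 322)²)/(-390252 + 331262) = (-346751 + (-17/3 - 322)²)/(-58990) = (-346751 + (-983/3)²)*(-1/58990) = (-346751 + 966289/9)*(-1/58990) = -2154470/9*(-1/58990) = 215447/53091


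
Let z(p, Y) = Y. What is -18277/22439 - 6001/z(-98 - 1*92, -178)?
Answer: 131403133/3994142 ≈ 32.899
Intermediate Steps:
-18277/22439 - 6001/z(-98 - 1*92, -178) = -18277/22439 - 6001/(-178) = -18277*1/22439 - 6001*(-1/178) = -18277/22439 + 6001/178 = 131403133/3994142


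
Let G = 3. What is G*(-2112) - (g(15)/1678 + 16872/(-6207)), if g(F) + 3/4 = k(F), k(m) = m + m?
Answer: -87951336793/13887128 ≈ -6333.3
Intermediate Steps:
k(m) = 2*m
g(F) = -¾ + 2*F
G*(-2112) - (g(15)/1678 + 16872/(-6207)) = 3*(-2112) - ((-¾ + 2*15)/1678 + 16872/(-6207)) = -6336 - ((-¾ + 30)*(1/1678) + 16872*(-1/6207)) = -6336 - ((117/4)*(1/1678) - 5624/2069) = -6336 - (117/6712 - 5624/2069) = -6336 - 1*(-37506215/13887128) = -6336 + 37506215/13887128 = -87951336793/13887128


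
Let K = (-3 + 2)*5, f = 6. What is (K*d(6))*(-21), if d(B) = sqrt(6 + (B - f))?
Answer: 105*sqrt(6) ≈ 257.20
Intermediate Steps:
K = -5 (K = -1*5 = -5)
d(B) = sqrt(B) (d(B) = sqrt(6 + (B - 1*6)) = sqrt(6 + (B - 6)) = sqrt(6 + (-6 + B)) = sqrt(B))
(K*d(6))*(-21) = -5*sqrt(6)*(-21) = 105*sqrt(6)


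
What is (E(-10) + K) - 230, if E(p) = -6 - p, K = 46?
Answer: -180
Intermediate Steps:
(E(-10) + K) - 230 = ((-6 - 1*(-10)) + 46) - 230 = ((-6 + 10) + 46) - 230 = (4 + 46) - 230 = 50 - 230 = -180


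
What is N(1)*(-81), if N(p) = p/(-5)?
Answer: 81/5 ≈ 16.200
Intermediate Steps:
N(p) = -p/5 (N(p) = p*(-1/5) = -p/5)
N(1)*(-81) = -1/5*1*(-81) = -1/5*(-81) = 81/5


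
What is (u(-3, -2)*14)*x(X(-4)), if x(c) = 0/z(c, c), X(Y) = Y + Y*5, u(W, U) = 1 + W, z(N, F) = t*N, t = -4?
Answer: 0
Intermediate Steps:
z(N, F) = -4*N
X(Y) = 6*Y (X(Y) = Y + 5*Y = 6*Y)
x(c) = 0 (x(c) = 0/((-4*c)) = 0*(-1/(4*c)) = 0)
(u(-3, -2)*14)*x(X(-4)) = ((1 - 3)*14)*0 = -2*14*0 = -28*0 = 0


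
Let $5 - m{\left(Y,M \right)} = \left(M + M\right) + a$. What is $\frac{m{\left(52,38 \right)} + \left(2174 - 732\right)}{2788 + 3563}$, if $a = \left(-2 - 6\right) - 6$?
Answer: $\frac{1385}{6351} \approx 0.21808$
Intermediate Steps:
$a = -14$ ($a = \left(-2 - 6\right) - 6 = -8 - 6 = -14$)
$m{\left(Y,M \right)} = 19 - 2 M$ ($m{\left(Y,M \right)} = 5 - \left(\left(M + M\right) - 14\right) = 5 - \left(2 M - 14\right) = 5 - \left(-14 + 2 M\right) = 19 - 2 M$)
$\frac{m{\left(52,38 \right)} + \left(2174 - 732\right)}{2788 + 3563} = \frac{\left(19 - 76\right) + \left(2174 - 732\right)}{2788 + 3563} = \frac{\left(19 - 76\right) + 1442}{6351} = \left(-57 + 1442\right) \frac{1}{6351} = 1385 \cdot \frac{1}{6351} = \frac{1385}{6351}$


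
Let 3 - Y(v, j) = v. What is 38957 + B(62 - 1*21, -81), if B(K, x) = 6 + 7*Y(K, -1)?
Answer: 38697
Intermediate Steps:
Y(v, j) = 3 - v
B(K, x) = 27 - 7*K (B(K, x) = 6 + 7*(3 - K) = 6 + (21 - 7*K) = 27 - 7*K)
38957 + B(62 - 1*21, -81) = 38957 + (27 - 7*(62 - 1*21)) = 38957 + (27 - 7*(62 - 21)) = 38957 + (27 - 7*41) = 38957 + (27 - 287) = 38957 - 260 = 38697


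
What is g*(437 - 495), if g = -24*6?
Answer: 8352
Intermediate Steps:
g = -144
g*(437 - 495) = -144*(437 - 495) = -144*(-58) = 8352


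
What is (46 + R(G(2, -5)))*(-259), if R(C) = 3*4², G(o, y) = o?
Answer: -24346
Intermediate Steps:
R(C) = 48 (R(C) = 3*16 = 48)
(46 + R(G(2, -5)))*(-259) = (46 + 48)*(-259) = 94*(-259) = -24346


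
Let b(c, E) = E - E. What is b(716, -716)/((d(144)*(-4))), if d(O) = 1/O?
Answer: 0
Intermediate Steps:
b(c, E) = 0
b(716, -716)/((d(144)*(-4))) = 0/((-4/144)) = 0/(((1/144)*(-4))) = 0/(-1/36) = 0*(-36) = 0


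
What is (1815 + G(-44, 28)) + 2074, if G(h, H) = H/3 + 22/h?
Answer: 23387/6 ≈ 3897.8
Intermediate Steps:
G(h, H) = 22/h + H/3 (G(h, H) = H*(⅓) + 22/h = H/3 + 22/h = 22/h + H/3)
(1815 + G(-44, 28)) + 2074 = (1815 + (22/(-44) + (⅓)*28)) + 2074 = (1815 + (22*(-1/44) + 28/3)) + 2074 = (1815 + (-½ + 28/3)) + 2074 = (1815 + 53/6) + 2074 = 10943/6 + 2074 = 23387/6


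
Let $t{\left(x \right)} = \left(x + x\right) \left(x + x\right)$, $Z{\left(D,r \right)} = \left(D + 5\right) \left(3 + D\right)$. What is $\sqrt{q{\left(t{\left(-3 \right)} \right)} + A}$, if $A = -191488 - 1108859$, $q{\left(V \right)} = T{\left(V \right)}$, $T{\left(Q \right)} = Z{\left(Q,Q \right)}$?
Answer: $2 i \sqrt{324687} \approx 1139.6 i$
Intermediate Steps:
$Z{\left(D,r \right)} = \left(3 + D\right) \left(5 + D\right)$ ($Z{\left(D,r \right)} = \left(5 + D\right) \left(3 + D\right) = \left(3 + D\right) \left(5 + D\right)$)
$T{\left(Q \right)} = 15 + Q^{2} + 8 Q$
$t{\left(x \right)} = 4 x^{2}$ ($t{\left(x \right)} = 2 x 2 x = 4 x^{2}$)
$q{\left(V \right)} = 15 + V^{2} + 8 V$
$A = -1300347$
$\sqrt{q{\left(t{\left(-3 \right)} \right)} + A} = \sqrt{\left(15 + \left(4 \left(-3\right)^{2}\right)^{2} + 8 \cdot 4 \left(-3\right)^{2}\right) - 1300347} = \sqrt{\left(15 + \left(4 \cdot 9\right)^{2} + 8 \cdot 4 \cdot 9\right) - 1300347} = \sqrt{\left(15 + 36^{2} + 8 \cdot 36\right) - 1300347} = \sqrt{\left(15 + 1296 + 288\right) - 1300347} = \sqrt{1599 - 1300347} = \sqrt{-1298748} = 2 i \sqrt{324687}$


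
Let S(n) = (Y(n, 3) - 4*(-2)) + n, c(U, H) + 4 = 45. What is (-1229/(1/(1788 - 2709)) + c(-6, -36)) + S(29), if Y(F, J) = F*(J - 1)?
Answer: 1132045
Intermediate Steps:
Y(F, J) = F*(-1 + J)
c(U, H) = 41 (c(U, H) = -4 + 45 = 41)
S(n) = 8 + 3*n (S(n) = (n*(-1 + 3) - 4*(-2)) + n = (n*2 + 8) + n = (2*n + 8) + n = (8 + 2*n) + n = 8 + 3*n)
(-1229/(1/(1788 - 2709)) + c(-6, -36)) + S(29) = (-1229/(1/(1788 - 2709)) + 41) + (8 + 3*29) = (-1229/(1/(-921)) + 41) + (8 + 87) = (-1229/(-1/921) + 41) + 95 = (-1229*(-921) + 41) + 95 = (1131909 + 41) + 95 = 1131950 + 95 = 1132045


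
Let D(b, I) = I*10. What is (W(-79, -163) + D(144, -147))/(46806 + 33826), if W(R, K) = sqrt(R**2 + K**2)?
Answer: -735/40316 + sqrt(32810)/80632 ≈ -0.015985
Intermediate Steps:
D(b, I) = 10*I
W(R, K) = sqrt(K**2 + R**2)
(W(-79, -163) + D(144, -147))/(46806 + 33826) = (sqrt((-163)**2 + (-79)**2) + 10*(-147))/(46806 + 33826) = (sqrt(26569 + 6241) - 1470)/80632 = (sqrt(32810) - 1470)*(1/80632) = (-1470 + sqrt(32810))*(1/80632) = -735/40316 + sqrt(32810)/80632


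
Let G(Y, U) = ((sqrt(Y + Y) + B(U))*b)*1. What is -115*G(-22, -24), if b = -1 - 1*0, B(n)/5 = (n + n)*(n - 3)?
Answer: 745200 + 230*I*sqrt(11) ≈ 7.452e+5 + 762.82*I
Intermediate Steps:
B(n) = 10*n*(-3 + n) (B(n) = 5*((n + n)*(n - 3)) = 5*((2*n)*(-3 + n)) = 5*(2*n*(-3 + n)) = 10*n*(-3 + n))
b = -1 (b = -1 + 0 = -1)
G(Y, U) = -sqrt(2)*sqrt(Y) - 10*U*(-3 + U) (G(Y, U) = ((sqrt(Y + Y) + 10*U*(-3 + U))*(-1))*1 = ((sqrt(2*Y) + 10*U*(-3 + U))*(-1))*1 = ((sqrt(2)*sqrt(Y) + 10*U*(-3 + U))*(-1))*1 = (-sqrt(2)*sqrt(Y) - 10*U*(-3 + U))*1 = -sqrt(2)*sqrt(Y) - 10*U*(-3 + U))
-115*G(-22, -24) = -115*(-sqrt(2)*sqrt(-22) - 10*(-24)*(-3 - 24)) = -115*(-sqrt(2)*I*sqrt(22) - 10*(-24)*(-27)) = -115*(-2*I*sqrt(11) - 6480) = -115*(-6480 - 2*I*sqrt(11)) = 745200 + 230*I*sqrt(11)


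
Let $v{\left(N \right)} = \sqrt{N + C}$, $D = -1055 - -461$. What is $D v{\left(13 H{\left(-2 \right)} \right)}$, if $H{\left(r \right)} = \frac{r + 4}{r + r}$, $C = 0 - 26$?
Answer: $- 297 i \sqrt{130} \approx - 3386.3 i$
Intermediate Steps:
$D = -594$ ($D = -1055 + 461 = -594$)
$C = -26$
$H{\left(r \right)} = \frac{4 + r}{2 r}$
$v{\left(N \right)} = \sqrt{-26 + N}$ ($v{\left(N \right)} = \sqrt{N - 26} = \sqrt{-26 + N}$)
$D v{\left(13 H{\left(-2 \right)} \right)} = - 594 \sqrt{-26 + 13 \frac{4 - 2}{2 \left(-2\right)}} = - 594 \sqrt{-26 + 13 \cdot \frac{1}{2} \left(- \frac{1}{2}\right) 2} = - 594 \sqrt{-26 + 13 \left(- \frac{1}{2}\right)} = - 594 \sqrt{-26 - \frac{13}{2}} = - 594 \sqrt{- \frac{65}{2}} = - 594 \frac{i \sqrt{130}}{2} = - 297 i \sqrt{130}$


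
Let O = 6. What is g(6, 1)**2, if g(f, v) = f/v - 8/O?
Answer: 196/9 ≈ 21.778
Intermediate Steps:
g(f, v) = -4/3 + f/v (g(f, v) = f/v - 8/6 = f/v - 8*1/6 = f/v - 4/3 = -4/3 + f/v)
g(6, 1)**2 = (-4/3 + 6/1)**2 = (-4/3 + 6*1)**2 = (-4/3 + 6)**2 = (14/3)**2 = 196/9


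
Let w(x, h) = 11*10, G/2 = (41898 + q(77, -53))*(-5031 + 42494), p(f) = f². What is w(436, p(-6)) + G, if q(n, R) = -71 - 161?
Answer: 3121866826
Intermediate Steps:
q(n, R) = -232
G = 3121866716 (G = 2*((41898 - 232)*(-5031 + 42494)) = 2*(41666*37463) = 2*1560933358 = 3121866716)
w(x, h) = 110
w(436, p(-6)) + G = 110 + 3121866716 = 3121866826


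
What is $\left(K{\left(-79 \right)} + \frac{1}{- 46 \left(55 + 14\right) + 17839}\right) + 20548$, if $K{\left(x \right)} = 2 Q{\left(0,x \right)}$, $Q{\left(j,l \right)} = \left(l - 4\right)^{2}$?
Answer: $\frac{503390791}{14665} \approx 34326.0$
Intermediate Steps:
$Q{\left(j,l \right)} = \left(-4 + l\right)^{2}$
$K{\left(x \right)} = 2 \left(-4 + x\right)^{2}$
$\left(K{\left(-79 \right)} + \frac{1}{- 46 \left(55 + 14\right) + 17839}\right) + 20548 = \left(2 \left(-4 - 79\right)^{2} + \frac{1}{- 46 \left(55 + 14\right) + 17839}\right) + 20548 = \left(2 \left(-83\right)^{2} + \frac{1}{\left(-46\right) 69 + 17839}\right) + 20548 = \left(2 \cdot 6889 + \frac{1}{-3174 + 17839}\right) + 20548 = \left(13778 + \frac{1}{14665}\right) + 20548 = \frac{202054371}{14665} + 20548 = \frac{503390791}{14665}$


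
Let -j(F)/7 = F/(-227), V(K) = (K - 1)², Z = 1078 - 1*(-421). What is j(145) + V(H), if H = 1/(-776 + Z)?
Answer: 648901403/118659483 ≈ 5.4686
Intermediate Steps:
Z = 1499 (Z = 1078 + 421 = 1499)
H = 1/723 (H = 1/(-776 + 1499) = 1/723 ≈ 0.0013831)
V(K) = (-1 + K)²
j(F) = 7*F/227 (j(F) = -7*F/(-227) = -7*F*(-1)/227 = -(-7)*F/227 = 7*F/227)
j(145) + V(H) = (7/227)*145 + (-1 + 1/723)² = 1015/227 + (-722/723)² = 1015/227 + 521284/522729 = 648901403/118659483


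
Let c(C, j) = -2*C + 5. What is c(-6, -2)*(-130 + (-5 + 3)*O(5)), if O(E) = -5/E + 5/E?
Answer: -2210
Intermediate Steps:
O(E) = 0
c(C, j) = 5 - 2*C
c(-6, -2)*(-130 + (-5 + 3)*O(5)) = (5 - 2*(-6))*(-130 + (-5 + 3)*0) = (5 + 12)*(-130 - 2*0) = 17*(-130 + 0) = 17*(-130) = -2210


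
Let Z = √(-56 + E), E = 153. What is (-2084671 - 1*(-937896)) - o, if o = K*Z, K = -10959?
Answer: -1146775 + 10959*√97 ≈ -1.0388e+6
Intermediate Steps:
Z = √97 (Z = √(-56 + 153) = √97 ≈ 9.8489)
o = -10959*√97 ≈ -1.0793e+5
(-2084671 - 1*(-937896)) - o = (-2084671 - 1*(-937896)) - (-10959)*√97 = (-2084671 + 937896) + 10959*√97 = -1146775 + 10959*√97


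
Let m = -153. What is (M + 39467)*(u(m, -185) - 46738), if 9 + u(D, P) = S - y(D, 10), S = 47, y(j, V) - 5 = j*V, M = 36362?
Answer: -3425575075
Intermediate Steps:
y(j, V) = 5 + V*j (y(j, V) = 5 + j*V = 5 + V*j)
u(D, P) = 33 - 10*D (u(D, P) = -9 + (47 - (5 + 10*D)) = -9 + (47 + (-5 - 10*D)) = -9 + (42 - 10*D) = 33 - 10*D)
(M + 39467)*(u(m, -185) - 46738) = (36362 + 39467)*((33 - 10*(-153)) - 46738) = 75829*((33 + 1530) - 46738) = 75829*(1563 - 46738) = 75829*(-45175) = -3425575075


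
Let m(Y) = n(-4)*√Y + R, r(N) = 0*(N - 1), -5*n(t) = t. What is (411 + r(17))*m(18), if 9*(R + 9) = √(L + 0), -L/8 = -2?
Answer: -10549/3 + 4932*√2/5 ≈ -2121.4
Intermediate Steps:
L = 16 (L = -8*(-2) = 16)
n(t) = -t/5
r(N) = 0 (r(N) = 0*(-1 + N) = 0)
R = -77/9 (R = -9 + √(16 + 0)/9 = -9 + √16/9 = -9 + (⅑)*4 = -9 + 4/9 = -77/9 ≈ -8.5556)
m(Y) = -77/9 + 4*√Y/5 (m(Y) = (-⅕*(-4))*√Y - 77/9 = 4*√Y/5 - 77/9 = -77/9 + 4*√Y/5)
(411 + r(17))*m(18) = (411 + 0)*(-77/9 + 4*√18/5) = 411*(-77/9 + 4*(3*√2)/5) = 411*(-77/9 + 12*√2/5) = -10549/3 + 4932*√2/5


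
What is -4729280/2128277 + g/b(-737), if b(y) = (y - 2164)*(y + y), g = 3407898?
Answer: -2161633385829/1516778324083 ≈ -1.4251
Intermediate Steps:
b(y) = 2*y*(-2164 + y) (b(y) = (-2164 + y)*(2*y) = 2*y*(-2164 + y))
-4729280/2128277 + g/b(-737) = -4729280/2128277 + 3407898/((2*(-737)*(-2164 - 737))) = -4729280*1/2128277 + 3407898/((2*(-737)*(-2901))) = -4729280/2128277 + 3407898/4276074 = -4729280/2128277 + 3407898*(1/4276074) = -4729280/2128277 + 567983/712679 = -2161633385829/1516778324083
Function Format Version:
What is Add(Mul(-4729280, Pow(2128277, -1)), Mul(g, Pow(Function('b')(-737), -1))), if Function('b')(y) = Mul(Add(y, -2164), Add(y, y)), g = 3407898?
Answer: Rational(-2161633385829, 1516778324083) ≈ -1.4251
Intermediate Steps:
Function('b')(y) = Mul(2, y, Add(-2164, y)) (Function('b')(y) = Mul(Add(-2164, y), Mul(2, y)) = Mul(2, y, Add(-2164, y)))
Add(Mul(-4729280, Pow(2128277, -1)), Mul(g, Pow(Function('b')(-737), -1))) = Add(Mul(-4729280, Pow(2128277, -1)), Mul(3407898, Pow(Mul(2, -737, Add(-2164, -737)), -1))) = Add(Mul(-4729280, Rational(1, 2128277)), Mul(3407898, Pow(Mul(2, -737, -2901), -1))) = Add(Rational(-4729280, 2128277), Mul(3407898, Pow(4276074, -1))) = Add(Rational(-4729280, 2128277), Mul(3407898, Rational(1, 4276074))) = Add(Rational(-4729280, 2128277), Rational(567983, 712679)) = Rational(-2161633385829, 1516778324083)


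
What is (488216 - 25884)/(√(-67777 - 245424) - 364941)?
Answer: -84361951206/66591123341 - 231166*I*√313201/66591123341 ≈ -1.2669 - 0.0019428*I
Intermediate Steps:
(488216 - 25884)/(√(-67777 - 245424) - 364941) = 462332/(√(-313201) - 364941) = 462332/(I*√313201 - 364941) = 462332/(-364941 + I*√313201)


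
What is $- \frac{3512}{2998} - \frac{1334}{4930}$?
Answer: $- \frac{183737}{127415} \approx -1.442$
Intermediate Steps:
$- \frac{3512}{2998} - \frac{1334}{4930} = \left(-3512\right) \frac{1}{2998} - \frac{23}{85} = - \frac{1756}{1499} - \frac{23}{85} = - \frac{183737}{127415}$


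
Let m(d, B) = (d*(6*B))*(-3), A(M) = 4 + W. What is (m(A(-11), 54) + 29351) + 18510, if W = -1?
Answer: 44945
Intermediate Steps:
A(M) = 3 (A(M) = 4 - 1 = 3)
m(d, B) = -18*B*d (m(d, B) = (6*B*d)*(-3) = -18*B*d)
(m(A(-11), 54) + 29351) + 18510 = (-18*54*3 + 29351) + 18510 = (-2916 + 29351) + 18510 = 26435 + 18510 = 44945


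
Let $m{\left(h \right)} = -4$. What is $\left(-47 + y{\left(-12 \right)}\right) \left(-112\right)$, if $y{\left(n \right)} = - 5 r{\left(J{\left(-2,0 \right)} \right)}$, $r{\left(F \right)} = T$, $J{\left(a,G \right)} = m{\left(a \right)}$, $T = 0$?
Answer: $5264$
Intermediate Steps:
$J{\left(a,G \right)} = -4$
$r{\left(F \right)} = 0$
$y{\left(n \right)} = 0$ ($y{\left(n \right)} = \left(-5\right) 0 = 0$)
$\left(-47 + y{\left(-12 \right)}\right) \left(-112\right) = \left(-47 + 0\right) \left(-112\right) = \left(-47\right) \left(-112\right) = 5264$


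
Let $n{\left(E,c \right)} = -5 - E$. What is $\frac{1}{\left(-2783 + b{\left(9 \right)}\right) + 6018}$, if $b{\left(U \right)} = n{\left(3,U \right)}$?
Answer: $\frac{1}{3227} \approx 0.00030989$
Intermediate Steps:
$b{\left(U \right)} = -8$ ($b{\left(U \right)} = -5 - 3 = -8$)
$\frac{1}{\left(-2783 + b{\left(9 \right)}\right) + 6018} = \frac{1}{\left(-2783 - 8\right) + 6018} = \frac{1}{-2791 + 6018} = \frac{1}{3227}$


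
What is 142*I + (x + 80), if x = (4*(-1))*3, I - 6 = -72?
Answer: -9304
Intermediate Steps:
I = -66 (I = 6 - 72 = -66)
x = -12 (x = -4*3 = -12)
142*I + (x + 80) = 142*(-66) + (-12 + 80) = -9372 + 68 = -9304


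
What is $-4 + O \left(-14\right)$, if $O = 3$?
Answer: $-46$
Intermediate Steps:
$-4 + O \left(-14\right) = -4 + 3 \left(-14\right) = -4 - 42 = -46$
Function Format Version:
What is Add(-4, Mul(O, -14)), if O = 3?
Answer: -46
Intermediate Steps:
Add(-4, Mul(O, -14)) = Add(-4, Mul(3, -14)) = Add(-4, -42) = -46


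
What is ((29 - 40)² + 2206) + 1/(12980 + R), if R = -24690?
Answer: 27249169/11710 ≈ 2327.0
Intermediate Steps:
((29 - 40)² + 2206) + 1/(12980 + R) = ((29 - 40)² + 2206) + 1/(12980 - 24690) = ((-11)² + 2206) + 1/(-11710) = (121 + 2206) - 1/11710 = 2327 - 1/11710 = 27249169/11710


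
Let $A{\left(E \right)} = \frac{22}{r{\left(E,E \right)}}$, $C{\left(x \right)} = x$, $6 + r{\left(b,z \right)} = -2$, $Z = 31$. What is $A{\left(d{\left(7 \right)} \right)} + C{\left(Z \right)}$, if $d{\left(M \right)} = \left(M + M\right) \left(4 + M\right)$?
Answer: $\frac{113}{4} \approx 28.25$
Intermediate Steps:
$r{\left(b,z \right)} = -8$ ($r{\left(b,z \right)} = -6 - 2 = -8$)
$d{\left(M \right)} = 2 M \left(4 + M\right)$
$A{\left(E \right)} = - \frac{11}{4}$ ($A{\left(E \right)} = \frac{22}{-8} = 22 \left(- \frac{1}{8}\right) = - \frac{11}{4}$)
$A{\left(d{\left(7 \right)} \right)} + C{\left(Z \right)} = - \frac{11}{4} + 31 = \frac{113}{4}$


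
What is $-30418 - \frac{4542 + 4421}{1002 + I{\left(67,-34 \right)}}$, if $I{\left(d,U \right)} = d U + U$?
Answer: $- \frac{39838617}{1310} \approx -30411.0$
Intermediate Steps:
$I{\left(d,U \right)} = U + U d$ ($I{\left(d,U \right)} = U d + U = U + U d$)
$-30418 - \frac{4542 + 4421}{1002 + I{\left(67,-34 \right)}} = -30418 - \frac{4542 + 4421}{1002 - 34 \left(1 + 67\right)} = -30418 - \frac{8963}{1002 - 2312} = -30418 - \frac{8963}{-1310} = -30418 - 8963 \left(- \frac{1}{1310}\right) = -30418 - - \frac{8963}{1310} = -30418 + \frac{8963}{1310} = - \frac{39838617}{1310}$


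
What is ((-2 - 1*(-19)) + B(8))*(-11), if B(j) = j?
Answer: -275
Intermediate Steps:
((-2 - 1*(-19)) + B(8))*(-11) = ((-2 - 1*(-19)) + 8)*(-11) = ((-2 + 19) + 8)*(-11) = (17 + 8)*(-11) = 25*(-11) = -275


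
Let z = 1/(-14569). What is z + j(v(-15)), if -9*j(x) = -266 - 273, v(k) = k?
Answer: 7852682/131121 ≈ 59.889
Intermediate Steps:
j(x) = 539/9 (j(x) = -(-266 - 273)/9 = -⅑*(-539) = 539/9)
z = -1/14569 ≈ -6.8639e-5
z + j(v(-15)) = -1/14569 + 539/9 = 7852682/131121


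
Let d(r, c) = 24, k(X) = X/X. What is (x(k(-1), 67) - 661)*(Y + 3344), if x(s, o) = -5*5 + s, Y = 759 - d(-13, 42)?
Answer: -2794115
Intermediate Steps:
k(X) = 1
Y = 735 (Y = 759 - 1*24 = 759 - 24 = 735)
x(s, o) = -25 + s
(x(k(-1), 67) - 661)*(Y + 3344) = ((-25 + 1) - 661)*(735 + 3344) = (-24 - 661)*4079 = -685*4079 = -2794115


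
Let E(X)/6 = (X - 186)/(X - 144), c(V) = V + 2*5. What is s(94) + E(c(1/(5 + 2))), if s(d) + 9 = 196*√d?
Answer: -1047/937 + 196*√94 ≈ 1899.2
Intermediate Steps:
s(d) = -9 + 196*√d
c(V) = 10 + V (c(V) = V + 10 = 10 + V)
E(X) = 6*(-186 + X)/(-144 + X) (E(X) = 6*((X - 186)/(X - 144)) = 6*((-186 + X)/(-144 + X)) = 6*(-186 + X)/(-144 + X))
s(94) + E(c(1/(5 + 2))) = (-9 + 196*√94) + 6*(-186 + (10 + 1/(5 + 2)))/(-144 + (10 + 1/(5 + 2))) = (-9 + 196*√94) + 6*(-186 + (10 + 1/7))/(-144 + (10 + 1/7)) = (-9 + 196*√94) + 6*(-186 + (10 + ⅐))/(-144 + (10 + ⅐)) = (-9 + 196*√94) + 6*(-186 + 71/7)/(-144 + 71/7) = (-9 + 196*√94) + 6*(-1231/7)/(-937/7) = (-9 + 196*√94) + 6*(-7/937)*(-1231/7) = (-9 + 196*√94) + 7386/937 = -1047/937 + 196*√94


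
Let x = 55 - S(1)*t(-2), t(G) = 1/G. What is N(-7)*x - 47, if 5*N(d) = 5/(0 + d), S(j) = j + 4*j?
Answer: -773/14 ≈ -55.214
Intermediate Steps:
S(j) = 5*j
N(d) = 1/d (N(d) = (5/(0 + d))/5 = (5/d)/5 = 1/d)
x = 115/2 (x = 55 - 5*1/(-2) = 55 - 5*(-1)/2 = 55 - 1*(-5/2) = 55 + 5/2 = 115/2 ≈ 57.500)
N(-7)*x - 47 = (115/2)/(-7) - 47 = -⅐*115/2 - 47 = -115/14 - 47 = -773/14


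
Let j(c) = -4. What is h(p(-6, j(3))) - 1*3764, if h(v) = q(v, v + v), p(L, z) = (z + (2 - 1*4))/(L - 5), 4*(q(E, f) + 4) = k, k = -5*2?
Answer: -7541/2 ≈ -3770.5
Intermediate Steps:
k = -10
q(E, f) = -13/2 (q(E, f) = -4 + (¼)*(-10) = -4 - 5/2 = -13/2)
p(L, z) = (-2 + z)/(-5 + L) (p(L, z) = (z + (2 - 4))/(-5 + L) = (z - 2)/(-5 + L) = (-2 + z)/(-5 + L))
h(v) = -13/2
h(p(-6, j(3))) - 1*3764 = -13/2 - 1*3764 = -13/2 - 3764 = -7541/2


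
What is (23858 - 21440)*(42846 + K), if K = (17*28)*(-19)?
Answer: 81733236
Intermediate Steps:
K = -9044 (K = 476*(-19) = -9044)
(23858 - 21440)*(42846 + K) = (23858 - 21440)*(42846 - 9044) = 2418*33802 = 81733236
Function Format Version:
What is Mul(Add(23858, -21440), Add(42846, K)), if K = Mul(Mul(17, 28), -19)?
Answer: 81733236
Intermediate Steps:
K = -9044 (K = Mul(476, -19) = -9044)
Mul(Add(23858, -21440), Add(42846, K)) = Mul(Add(23858, -21440), Add(42846, -9044)) = Mul(2418, 33802) = 81733236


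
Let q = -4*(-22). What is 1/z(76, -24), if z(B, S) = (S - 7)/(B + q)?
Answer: -164/31 ≈ -5.2903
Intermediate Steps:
q = 88
z(B, S) = (-7 + S)/(88 + B) (z(B, S) = (S - 7)/(B + 88) = (-7 + S)/(88 + B))
1/z(76, -24) = 1/((-7 - 24)/(88 + 76)) = 1/(-31/164) = -164/31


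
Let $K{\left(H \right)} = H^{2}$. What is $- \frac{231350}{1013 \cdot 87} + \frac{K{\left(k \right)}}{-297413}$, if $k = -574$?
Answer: $- \frac{97843546906}{26211305103} \approx -3.7329$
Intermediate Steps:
$- \frac{231350}{1013 \cdot 87} + \frac{K{\left(k \right)}}{-297413} = - \frac{231350}{1013 \cdot 87} + \frac{\left(-574\right)^{2}}{-297413} = - \frac{231350}{88131} + 329476 \left(- \frac{1}{297413}\right) = \left(-231350\right) \frac{1}{88131} - \frac{329476}{297413} = - \frac{231350}{88131} - \frac{329476}{297413} = - \frac{97843546906}{26211305103}$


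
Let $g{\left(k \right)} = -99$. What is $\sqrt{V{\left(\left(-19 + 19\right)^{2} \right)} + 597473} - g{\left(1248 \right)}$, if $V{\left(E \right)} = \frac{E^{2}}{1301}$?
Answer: $99 + \sqrt{597473} \approx 871.96$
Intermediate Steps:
$V{\left(E \right)} = \frac{E^{2}}{1301}$ ($V{\left(E \right)} = E^{2} \cdot \frac{1}{1301} = \frac{E^{2}}{1301}$)
$\sqrt{V{\left(\left(-19 + 19\right)^{2} \right)} + 597473} - g{\left(1248 \right)} = \sqrt{\frac{\left(\left(-19 + 19\right)^{2}\right)^{2}}{1301} + 597473} - -99 = \sqrt{\frac{\left(0^{2}\right)^{2}}{1301} + 597473} + 99 = \sqrt{\frac{0^{2}}{1301} + 597473} + 99 = \sqrt{\frac{1}{1301} \cdot 0 + 597473} + 99 = \sqrt{0 + 597473} + 99 = \sqrt{597473} + 99 = 99 + \sqrt{597473}$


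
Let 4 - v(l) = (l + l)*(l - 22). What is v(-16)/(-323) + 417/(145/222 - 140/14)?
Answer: -27386502/670225 ≈ -40.862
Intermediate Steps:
v(l) = 4 - 2*l*(-22 + l) (v(l) = 4 - (l + l)*(l - 22) = 4 - 2*l*(-22 + l))
v(-16)/(-323) + 417/(145/222 - 140/14) = (4 - 2*(-16)**2 + 44*(-16))/(-323) + 417/(145/222 - 140/14) = (4 - 2*256 - 704)*(-1/323) + 417/(145*(1/222) - 140*1/14) = (4 - 512 - 704)*(-1/323) + 417/(145/222 - 10) = -1212*(-1/323) + 417/(-2075/222) = 1212/323 + 417*(-222/2075) = 1212/323 - 92574/2075 = -27386502/670225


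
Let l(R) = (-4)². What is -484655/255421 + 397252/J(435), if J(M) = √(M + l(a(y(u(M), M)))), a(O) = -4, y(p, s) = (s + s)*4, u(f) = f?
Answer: -484655/255421 + 397252*√451/451 ≈ 18704.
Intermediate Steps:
y(p, s) = 8*s (y(p, s) = (2*s)*4 = 8*s)
l(R) = 16
J(M) = √(16 + M) (J(M) = √(M + 16) = √(16 + M))
-484655/255421 + 397252/J(435) = -484655/255421 + 397252/(√(16 + 435)) = -484655*1/255421 + 397252/(√451) = -484655/255421 + 397252*(√451/451) = -484655/255421 + 397252*√451/451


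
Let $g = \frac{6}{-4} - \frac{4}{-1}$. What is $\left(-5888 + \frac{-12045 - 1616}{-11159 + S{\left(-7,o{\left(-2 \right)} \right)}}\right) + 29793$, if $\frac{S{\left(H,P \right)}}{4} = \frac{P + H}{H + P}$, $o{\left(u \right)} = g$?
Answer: $\frac{266673936}{11155} \approx 23906.0$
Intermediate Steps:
$g = \frac{5}{2}$ ($g = 6 \left(- \frac{1}{4}\right) - -4 = - \frac{3}{2} + 4 = \frac{5}{2} \approx 2.5$)
$o{\left(u \right)} = \frac{5}{2}$
$S{\left(H,P \right)} = 4$ ($S{\left(H,P \right)} = 4 \frac{P + H}{H + P} = 4 \frac{H + P}{H + P} = 4 \cdot 1 = 4$)
$\left(-5888 + \frac{-12045 - 1616}{-11159 + S{\left(-7,o{\left(-2 \right)} \right)}}\right) + 29793 = \left(-5888 + \frac{-12045 - 1616}{-11159 + 4}\right) + 29793 = \left(-5888 - \frac{13661}{-11155}\right) + 29793 = \left(-5888 - - \frac{13661}{11155}\right) + 29793 = \left(-5888 + \frac{13661}{11155}\right) + 29793 = - \frac{65666979}{11155} + 29793 = \frac{266673936}{11155}$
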